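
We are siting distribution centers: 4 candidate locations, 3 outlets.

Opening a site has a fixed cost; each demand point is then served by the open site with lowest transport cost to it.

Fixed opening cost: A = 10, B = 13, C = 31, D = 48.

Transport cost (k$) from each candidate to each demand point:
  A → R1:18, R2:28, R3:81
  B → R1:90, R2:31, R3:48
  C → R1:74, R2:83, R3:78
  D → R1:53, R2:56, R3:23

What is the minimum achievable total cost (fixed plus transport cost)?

117

Open {A, B}: assign each demand point to its cheapest open site.
  R1→A 18, R2→A 28, R3→B 48
  transport cost 94, fixed 23 → total 117.
Compare {A, D}: transport cost 69 + fixed 58 = 127.
Compare {A}: transport cost 127 + fixed 10 = 137.
Compare {A, B, D}: transport cost 69 + fixed 71 = 140.
All other subsets cost ≥ 127. Minimum total cost: 117.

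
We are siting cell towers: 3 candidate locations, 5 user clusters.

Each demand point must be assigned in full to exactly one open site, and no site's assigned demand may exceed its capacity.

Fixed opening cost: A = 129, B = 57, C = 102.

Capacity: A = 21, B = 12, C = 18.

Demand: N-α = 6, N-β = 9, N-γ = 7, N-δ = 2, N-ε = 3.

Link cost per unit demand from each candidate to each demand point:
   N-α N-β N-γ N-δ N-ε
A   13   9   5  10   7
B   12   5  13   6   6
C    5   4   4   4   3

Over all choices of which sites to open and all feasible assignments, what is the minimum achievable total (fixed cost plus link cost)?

279

Open {B, C}; cheapest assignment that respects the capacities:
  B (cap 12, load 9): N-β — cost 9×5 = 45
  C (cap 18, load 18): N-α, N-γ, N-δ, N-ε — cost 6×5 + 7×4 + 2×4 + 3×3 = 75
  Shipping 120, fixed 159 → total 279.
  Any other capacity-feasible assignment to {B, C} ships for at least 120.
Compare {A, C}: its best feasible assignment gives total 361.
Compare {A, B}: its best feasible assignment gives total 377.
Every other set of open sites that can feasibly serve all demand totals ≥ 361 even under its best assignment. Minimum: 279.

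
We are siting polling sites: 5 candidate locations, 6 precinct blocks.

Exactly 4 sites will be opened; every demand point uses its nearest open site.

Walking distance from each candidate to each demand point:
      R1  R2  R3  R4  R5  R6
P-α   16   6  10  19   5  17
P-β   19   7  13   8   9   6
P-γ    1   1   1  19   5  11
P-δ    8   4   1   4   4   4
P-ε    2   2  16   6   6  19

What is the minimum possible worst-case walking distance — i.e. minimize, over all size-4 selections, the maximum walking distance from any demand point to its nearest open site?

Open {P-α, P-β, P-γ, P-δ}.
  Farthest demand point is R4 at walking distance 4 (to P-δ); all others are ≤ 4.
With {P-α, P-β, P-δ, P-ε} the worst case is 4.
With {P-α, P-γ, P-δ, P-ε} the worst case is 4.
No size-4 selection achieves below 4.

4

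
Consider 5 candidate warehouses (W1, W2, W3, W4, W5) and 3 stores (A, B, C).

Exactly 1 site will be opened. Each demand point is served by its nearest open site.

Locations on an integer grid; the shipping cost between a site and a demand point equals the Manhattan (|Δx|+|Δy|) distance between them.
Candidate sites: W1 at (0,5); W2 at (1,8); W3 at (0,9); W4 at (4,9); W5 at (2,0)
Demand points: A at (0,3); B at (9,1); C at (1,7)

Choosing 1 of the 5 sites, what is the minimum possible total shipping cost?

18

Open {W1}.
  A→W1 2, B→W1 13, C→W1 3  ⇒ total 18.
Compare {W5}: total 21.
Compare {W2}: total 22.
No size-1 selection does better; minimum is 18.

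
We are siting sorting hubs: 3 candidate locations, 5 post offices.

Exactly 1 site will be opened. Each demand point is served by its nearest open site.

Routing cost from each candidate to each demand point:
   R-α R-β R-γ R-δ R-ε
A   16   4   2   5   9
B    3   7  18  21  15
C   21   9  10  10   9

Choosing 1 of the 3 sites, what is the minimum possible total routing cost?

36

Open {A}.
  R-α→A 16, R-β→A 4, R-γ→A 2, R-δ→A 5, R-ε→A 9  ⇒ total 36.
Compare {C}: total 59.
Compare {B}: total 64.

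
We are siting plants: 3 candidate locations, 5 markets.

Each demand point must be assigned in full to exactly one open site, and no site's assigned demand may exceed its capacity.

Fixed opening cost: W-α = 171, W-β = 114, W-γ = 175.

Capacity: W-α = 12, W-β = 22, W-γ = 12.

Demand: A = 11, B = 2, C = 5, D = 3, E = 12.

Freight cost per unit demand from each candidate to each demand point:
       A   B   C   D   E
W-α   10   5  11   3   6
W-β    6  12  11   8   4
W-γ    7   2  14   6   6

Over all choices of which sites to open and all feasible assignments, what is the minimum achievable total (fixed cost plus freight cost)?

Open {W-β, W-γ}; cheapest assignment that respects the capacities:
  W-β (cap 22, load 22): B, C, D, E — cost 2×12 + 5×11 + 3×8 + 12×4 = 151
  W-γ (cap 12, load 11): A — cost 11×7 = 77
  Shipping 228, fixed 289 → total 517.
  Any other capacity-feasible assignment to {W-β, W-γ} ships for at least 228.
Compare {W-α, W-β}: its best feasible assignment gives total 526.
Compare {W-α, W-β, W-γ}: its best feasible assignment gives total 659.
Every other set of open sites that can feasibly serve all demand totals ≥ 526 even under its best assignment. Minimum: 517.

517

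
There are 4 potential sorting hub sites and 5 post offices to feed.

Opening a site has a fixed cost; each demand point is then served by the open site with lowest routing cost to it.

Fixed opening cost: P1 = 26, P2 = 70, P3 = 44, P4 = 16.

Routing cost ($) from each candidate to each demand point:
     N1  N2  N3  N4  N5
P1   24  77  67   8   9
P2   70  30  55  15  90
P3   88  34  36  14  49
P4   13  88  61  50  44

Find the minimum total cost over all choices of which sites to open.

Open {P1, P3}: assign each demand point to its cheapest open site.
  N1→P1 24, N2→P3 34, N3→P3 36, N4→P1 8, N5→P1 9
  routing cost 111, fixed 70 → total 181.
Compare {P1, P3, P4}: routing cost 100 + fixed 86 = 186.
Compare {P3, P4}: routing cost 141 + fixed 60 = 201.
Compare {P1, P4}: routing cost 168 + fixed 42 = 210.
All other subsets cost ≥ 186. Minimum total cost: 181.

181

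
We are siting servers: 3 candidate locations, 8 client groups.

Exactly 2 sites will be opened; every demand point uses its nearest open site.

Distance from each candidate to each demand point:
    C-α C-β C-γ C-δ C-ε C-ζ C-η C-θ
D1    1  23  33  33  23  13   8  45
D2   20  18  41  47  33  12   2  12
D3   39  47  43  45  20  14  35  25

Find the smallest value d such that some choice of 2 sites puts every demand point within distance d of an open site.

Open {D1, D2}.
  Farthest demand point is C-γ at distance 33 (to D1); all others are ≤ 33.
With {D1, D3} the worst case is 33.
With {D2, D3} the worst case is 45.
No size-2 selection achieves below 33.

33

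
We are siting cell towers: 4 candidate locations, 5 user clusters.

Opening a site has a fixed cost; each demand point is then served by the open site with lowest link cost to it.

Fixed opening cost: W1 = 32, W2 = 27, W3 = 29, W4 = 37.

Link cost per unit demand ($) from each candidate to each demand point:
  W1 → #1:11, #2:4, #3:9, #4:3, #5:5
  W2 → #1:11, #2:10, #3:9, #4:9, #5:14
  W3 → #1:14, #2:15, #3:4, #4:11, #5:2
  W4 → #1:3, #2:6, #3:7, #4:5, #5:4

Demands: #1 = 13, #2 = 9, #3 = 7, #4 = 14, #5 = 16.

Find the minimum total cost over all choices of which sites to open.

275

Open {W1, W3, W4}: assign each demand point to its cheapest open site.
  #1→W4 13×3=39, #2→W1 9×4=36, #3→W3 7×4=28, #4→W1 14×3=42, #5→W3 16×2=32
  link cost 177, fixed 98 → total 275.
Compare {W3, W4}: link cost 223 + fixed 66 = 289.
Compare {W1, W4}: link cost 230 + fixed 69 = 299.
Compare {W1, W2, W3, W4}: link cost 177 + fixed 125 = 302.
All other subsets cost ≥ 289. Minimum total cost: 275.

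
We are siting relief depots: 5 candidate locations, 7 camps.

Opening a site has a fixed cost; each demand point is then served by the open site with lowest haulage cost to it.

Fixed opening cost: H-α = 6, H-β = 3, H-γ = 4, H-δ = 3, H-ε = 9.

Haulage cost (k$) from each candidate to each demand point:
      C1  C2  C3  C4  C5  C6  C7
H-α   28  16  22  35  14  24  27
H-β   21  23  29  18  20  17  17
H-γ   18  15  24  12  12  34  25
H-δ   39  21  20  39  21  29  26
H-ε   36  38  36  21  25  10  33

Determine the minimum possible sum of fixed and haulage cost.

121

Open {H-β, H-γ, H-δ}: assign each demand point to its cheapest open site.
  C1→H-γ 18, C2→H-γ 15, C3→H-δ 20, C4→H-γ 12, C5→H-γ 12, C6→H-β 17, C7→H-β 17
  haulage cost 111, fixed 10 → total 121.
Compare {H-β, H-γ}: haulage cost 115 + fixed 7 = 122.
Compare {H-β, H-γ, H-δ, H-ε}: haulage cost 104 + fixed 19 = 123.
Compare {H-β, H-γ, H-ε}: haulage cost 108 + fixed 16 = 124.
All other subsets cost ≥ 122. Minimum total cost: 121.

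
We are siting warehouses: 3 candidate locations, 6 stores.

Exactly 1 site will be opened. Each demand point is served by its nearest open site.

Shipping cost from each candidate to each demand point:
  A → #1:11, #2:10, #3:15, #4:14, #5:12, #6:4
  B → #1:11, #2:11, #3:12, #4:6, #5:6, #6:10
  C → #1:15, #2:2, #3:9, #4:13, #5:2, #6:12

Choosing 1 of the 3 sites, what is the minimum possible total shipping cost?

Open {C}.
  #1→C 15, #2→C 2, #3→C 9, #4→C 13, #5→C 2, #6→C 12  ⇒ total 53.
Compare {B}: total 56.
Compare {A}: total 66.

53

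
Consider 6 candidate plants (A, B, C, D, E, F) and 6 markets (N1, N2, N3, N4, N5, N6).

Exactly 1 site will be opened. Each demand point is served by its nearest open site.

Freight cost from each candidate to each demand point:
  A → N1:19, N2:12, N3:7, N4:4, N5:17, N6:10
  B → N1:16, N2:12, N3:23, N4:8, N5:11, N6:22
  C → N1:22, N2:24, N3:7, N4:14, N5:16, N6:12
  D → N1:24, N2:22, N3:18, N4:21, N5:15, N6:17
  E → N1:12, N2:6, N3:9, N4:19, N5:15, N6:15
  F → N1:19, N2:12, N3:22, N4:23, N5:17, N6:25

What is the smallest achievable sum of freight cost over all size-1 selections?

69

Open {A}.
  N1→A 19, N2→A 12, N3→A 7, N4→A 4, N5→A 17, N6→A 10  ⇒ total 69.
Compare {E}: total 76.
Compare {B}: total 92.
No size-1 selection does better; minimum is 69.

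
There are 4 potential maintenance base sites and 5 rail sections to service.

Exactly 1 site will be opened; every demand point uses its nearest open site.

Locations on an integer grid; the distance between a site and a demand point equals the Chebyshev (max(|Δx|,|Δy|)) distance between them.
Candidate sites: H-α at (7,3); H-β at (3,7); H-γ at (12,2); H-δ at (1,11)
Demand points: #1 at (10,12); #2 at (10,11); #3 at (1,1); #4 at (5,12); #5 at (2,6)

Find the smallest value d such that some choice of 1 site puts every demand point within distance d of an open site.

7

Open {H-β}.
  Farthest demand point is #1 at distance 7 (to H-β); all others are ≤ 7.
With {H-α} the worst case is 9.
With {H-δ} the worst case is 10.
No size-1 selection achieves below 7.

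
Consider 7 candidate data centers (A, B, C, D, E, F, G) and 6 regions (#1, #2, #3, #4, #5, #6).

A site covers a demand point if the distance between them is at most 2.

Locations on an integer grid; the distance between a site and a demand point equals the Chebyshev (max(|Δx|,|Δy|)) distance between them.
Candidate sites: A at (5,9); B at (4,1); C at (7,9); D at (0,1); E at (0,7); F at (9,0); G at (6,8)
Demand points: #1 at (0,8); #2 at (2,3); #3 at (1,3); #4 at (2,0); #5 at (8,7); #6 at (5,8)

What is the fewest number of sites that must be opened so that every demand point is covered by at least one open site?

Coverage sets (demand points within 2 of each site):
  A: {#6}
  B: {#2, #4}
  C: {#5, #6}
  D: {#2, #3, #4}
  E: {#1}
  F: {}
  G: {#5, #6}
No 2 sites suffice: every size-2 union leaves at least one demand point uncovered.
But {C, D, E} covers everything, so the minimum is 3.

3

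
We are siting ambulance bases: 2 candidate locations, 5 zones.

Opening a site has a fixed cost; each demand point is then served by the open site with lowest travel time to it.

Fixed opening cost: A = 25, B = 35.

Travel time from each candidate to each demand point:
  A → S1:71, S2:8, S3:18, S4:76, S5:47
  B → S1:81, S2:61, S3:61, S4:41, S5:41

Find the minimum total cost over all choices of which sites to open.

239

Open {A, B}: assign each demand point to its cheapest open site.
  S1→A 71, S2→A 8, S3→A 18, S4→B 41, S5→B 41
  travel time 179, fixed 60 → total 239.
Compare {A}: travel time 220 + fixed 25 = 245.
Compare {B}: travel time 285 + fixed 35 = 320.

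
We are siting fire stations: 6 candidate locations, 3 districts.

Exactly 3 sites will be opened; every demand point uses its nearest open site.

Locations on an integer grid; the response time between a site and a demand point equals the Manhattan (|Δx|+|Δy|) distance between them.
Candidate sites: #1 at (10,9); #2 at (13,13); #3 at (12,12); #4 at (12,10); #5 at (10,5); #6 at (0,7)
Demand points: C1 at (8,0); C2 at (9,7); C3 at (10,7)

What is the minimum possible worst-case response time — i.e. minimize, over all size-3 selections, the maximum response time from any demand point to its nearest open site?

7

Open {#1, #2, #5}.
  Farthest demand point is C1 at response time 7 (to #5); all others are ≤ 7.
With {#1, #3, #5} the worst case is 7.
With {#1, #4, #5} the worst case is 7.
No size-3 selection achieves below 7.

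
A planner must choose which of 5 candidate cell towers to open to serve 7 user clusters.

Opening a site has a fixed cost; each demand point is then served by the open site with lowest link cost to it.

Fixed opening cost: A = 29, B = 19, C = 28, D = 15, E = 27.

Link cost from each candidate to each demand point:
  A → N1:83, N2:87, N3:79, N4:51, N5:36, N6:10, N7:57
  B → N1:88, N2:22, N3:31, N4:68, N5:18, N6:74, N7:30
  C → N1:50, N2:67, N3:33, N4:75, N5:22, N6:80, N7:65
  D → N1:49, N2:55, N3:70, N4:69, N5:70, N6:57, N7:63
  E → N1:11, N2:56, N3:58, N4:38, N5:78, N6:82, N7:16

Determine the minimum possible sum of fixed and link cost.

Open {A, B, E}: assign each demand point to its cheapest open site.
  N1→E 11, N2→B 22, N3→B 31, N4→E 38, N5→B 18, N6→A 10, N7→E 16
  link cost 146, fixed 75 → total 221.
Compare {A, B, D, E}: link cost 146 + fixed 90 = 236.
Compare {A, B, C, E}: link cost 146 + fixed 103 = 249.
Compare {B, D, E}: link cost 193 + fixed 61 = 254.
All other subsets cost ≥ 236. Minimum total cost: 221.

221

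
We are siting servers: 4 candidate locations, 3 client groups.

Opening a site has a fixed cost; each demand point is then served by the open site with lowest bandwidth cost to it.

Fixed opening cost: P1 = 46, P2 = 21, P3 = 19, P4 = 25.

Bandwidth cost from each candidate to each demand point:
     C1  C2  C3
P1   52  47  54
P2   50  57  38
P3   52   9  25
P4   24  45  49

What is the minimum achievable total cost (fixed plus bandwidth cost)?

102

Open {P3, P4}: assign each demand point to its cheapest open site.
  C1→P4 24, C2→P3 9, C3→P3 25
  bandwidth cost 58, fixed 44 → total 102.
Compare {P3}: bandwidth cost 86 + fixed 19 = 105.
Compare {P2, P3, P4}: bandwidth cost 58 + fixed 65 = 123.
Compare {P2, P3}: bandwidth cost 84 + fixed 40 = 124.
All other subsets cost ≥ 105. Minimum total cost: 102.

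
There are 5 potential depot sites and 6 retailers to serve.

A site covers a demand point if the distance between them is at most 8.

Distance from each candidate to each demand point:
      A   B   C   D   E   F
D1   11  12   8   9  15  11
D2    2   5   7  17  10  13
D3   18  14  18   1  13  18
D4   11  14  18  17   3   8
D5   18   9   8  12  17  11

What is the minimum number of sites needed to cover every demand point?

3

Coverage sets (demand points within 8 of each site):
  D1: {C}
  D2: {A, B, C}
  D3: {D}
  D4: {E, F}
  D5: {C}
No 2 sites suffice: every size-2 union leaves at least one demand point uncovered.
But {D2, D3, D4} covers everything, so the minimum is 3.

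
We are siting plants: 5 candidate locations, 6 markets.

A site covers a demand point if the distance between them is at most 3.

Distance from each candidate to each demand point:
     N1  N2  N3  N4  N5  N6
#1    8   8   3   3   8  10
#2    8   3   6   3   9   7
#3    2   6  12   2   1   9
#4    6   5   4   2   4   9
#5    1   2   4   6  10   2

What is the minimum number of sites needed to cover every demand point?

Coverage sets (demand points within 3 of each site):
  #1: {N3, N4}
  #2: {N2, N4}
  #3: {N1, N4, N5}
  #4: {N4}
  #5: {N1, N2, N6}
No 2 sites suffice: every size-2 union leaves at least one demand point uncovered.
But {#1, #3, #5} covers everything, so the minimum is 3.

3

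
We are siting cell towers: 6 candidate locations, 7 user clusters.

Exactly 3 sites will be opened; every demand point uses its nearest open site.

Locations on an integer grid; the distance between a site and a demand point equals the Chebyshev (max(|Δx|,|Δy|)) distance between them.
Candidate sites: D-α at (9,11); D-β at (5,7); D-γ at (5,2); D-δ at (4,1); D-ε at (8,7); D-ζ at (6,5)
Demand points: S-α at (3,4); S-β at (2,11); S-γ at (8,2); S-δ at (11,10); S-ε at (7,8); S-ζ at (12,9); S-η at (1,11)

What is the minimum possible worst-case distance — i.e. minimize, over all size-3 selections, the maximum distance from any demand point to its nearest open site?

Open {D-α, D-β, D-γ}.
  Farthest demand point is S-β at distance 4 (to D-β); all others are ≤ 4.
With {D-α, D-β, D-δ} the worst case is 4.
With {D-α, D-β, D-ζ} the worst case is 4.
No size-3 selection achieves below 4.

4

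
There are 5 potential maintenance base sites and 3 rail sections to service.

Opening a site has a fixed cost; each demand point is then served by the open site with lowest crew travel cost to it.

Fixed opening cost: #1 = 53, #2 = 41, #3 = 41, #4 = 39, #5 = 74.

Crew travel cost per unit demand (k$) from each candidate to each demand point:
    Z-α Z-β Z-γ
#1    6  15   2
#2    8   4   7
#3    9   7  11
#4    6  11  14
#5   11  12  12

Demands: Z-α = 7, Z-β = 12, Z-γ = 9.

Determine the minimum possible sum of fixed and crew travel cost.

202

Open {#1, #2}: assign each demand point to its cheapest open site.
  Z-α→#1 7×6=42, Z-β→#2 12×4=48, Z-γ→#1 9×2=18
  crew travel cost 108, fixed 94 → total 202.
Compare {#2}: crew travel cost 167 + fixed 41 = 208.
Compare {#2, #4}: crew travel cost 153 + fixed 80 = 233.
Compare {#1, #3}: crew travel cost 144 + fixed 94 = 238.
All other subsets cost ≥ 208. Minimum total cost: 202.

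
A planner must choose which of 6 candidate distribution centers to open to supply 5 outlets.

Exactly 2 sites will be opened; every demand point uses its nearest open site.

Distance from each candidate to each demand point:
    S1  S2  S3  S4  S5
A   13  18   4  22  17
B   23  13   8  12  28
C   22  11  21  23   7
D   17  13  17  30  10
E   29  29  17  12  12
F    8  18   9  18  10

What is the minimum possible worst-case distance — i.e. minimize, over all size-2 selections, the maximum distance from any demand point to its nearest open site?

Open {B, F}.
  Farthest demand point is S2 at distance 13 (to B); all others are ≤ 13.
With {A, B} the worst case is 17.
With {B, D} the worst case is 17.
No size-2 selection achieves below 13.

13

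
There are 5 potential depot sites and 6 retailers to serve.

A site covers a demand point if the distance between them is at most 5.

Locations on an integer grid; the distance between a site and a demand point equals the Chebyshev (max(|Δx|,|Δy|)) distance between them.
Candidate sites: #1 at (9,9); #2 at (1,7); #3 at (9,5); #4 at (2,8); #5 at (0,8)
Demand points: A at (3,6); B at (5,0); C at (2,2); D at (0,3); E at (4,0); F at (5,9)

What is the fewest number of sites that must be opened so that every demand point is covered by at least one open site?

Coverage sets (demand points within 5 of each site):
  #1: {F}
  #2: {A, C, D, F}
  #3: {B, E, F}
  #4: {A, D, F}
  #5: {A, D, F}
No single site covers all 6 demand points.
But {#2, #3} covers everything, so the minimum is 2.

2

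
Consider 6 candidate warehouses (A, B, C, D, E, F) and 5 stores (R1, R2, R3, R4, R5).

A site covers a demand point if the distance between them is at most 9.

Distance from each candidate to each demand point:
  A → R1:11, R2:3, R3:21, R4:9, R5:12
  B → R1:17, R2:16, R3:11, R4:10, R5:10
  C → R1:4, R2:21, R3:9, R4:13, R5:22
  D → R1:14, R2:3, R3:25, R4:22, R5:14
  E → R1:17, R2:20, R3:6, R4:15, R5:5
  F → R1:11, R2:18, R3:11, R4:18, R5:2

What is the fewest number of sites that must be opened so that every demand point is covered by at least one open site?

Coverage sets (demand points within 9 of each site):
  A: {R2, R4}
  B: {}
  C: {R1, R3}
  D: {R2}
  E: {R3, R5}
  F: {R5}
No 2 sites suffice: every size-2 union leaves at least one demand point uncovered.
But {A, C, E} covers everything, so the minimum is 3.

3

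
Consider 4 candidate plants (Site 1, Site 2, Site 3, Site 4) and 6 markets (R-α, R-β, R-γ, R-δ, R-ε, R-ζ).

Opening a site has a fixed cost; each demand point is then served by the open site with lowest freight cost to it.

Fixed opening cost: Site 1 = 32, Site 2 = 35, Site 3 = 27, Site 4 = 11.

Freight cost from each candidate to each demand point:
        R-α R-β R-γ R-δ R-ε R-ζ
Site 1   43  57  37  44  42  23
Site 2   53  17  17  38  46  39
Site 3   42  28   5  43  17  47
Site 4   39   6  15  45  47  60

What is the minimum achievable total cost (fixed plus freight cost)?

Open {Site 3, Site 4}: assign each demand point to its cheapest open site.
  R-α→Site 4 39, R-β→Site 4 6, R-γ→Site 3 5, R-δ→Site 3 43, R-ε→Site 3 17, R-ζ→Site 3 47
  freight cost 157, fixed 38 → total 195.
Compare {Site 1, Site 3, Site 4}: freight cost 133 + fixed 70 = 203.
Compare {Site 3}: freight cost 182 + fixed 27 = 209.
Compare {Site 1, Site 4}: freight cost 169 + fixed 43 = 212.
All other subsets cost ≥ 203. Minimum total cost: 195.

195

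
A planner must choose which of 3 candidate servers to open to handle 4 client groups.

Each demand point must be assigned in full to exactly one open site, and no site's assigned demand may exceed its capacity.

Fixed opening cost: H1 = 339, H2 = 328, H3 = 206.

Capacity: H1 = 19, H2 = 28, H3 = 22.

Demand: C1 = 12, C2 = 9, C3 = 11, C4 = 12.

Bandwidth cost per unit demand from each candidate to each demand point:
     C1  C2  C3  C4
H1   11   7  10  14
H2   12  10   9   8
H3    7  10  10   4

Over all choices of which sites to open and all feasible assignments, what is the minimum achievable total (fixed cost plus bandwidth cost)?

Open {H2, H3}; cheapest assignment that respects the capacities:
  H2 (cap 28, load 23): C3, C4 — cost 11×9 + 12×8 = 195
  H3 (cap 22, load 21): C1, C2 — cost 12×7 + 9×10 = 174
  Shipping 369, fixed 534 → total 903.
  Any other capacity-feasible assignment to {H2, H3} ships for at least 369.
Compare {H1, H2, H3}: its best feasible assignment gives total 1215.
Every other set of open sites that can feasibly serve all demand totals ≥ 1215 even under its best assignment. Minimum: 903.

903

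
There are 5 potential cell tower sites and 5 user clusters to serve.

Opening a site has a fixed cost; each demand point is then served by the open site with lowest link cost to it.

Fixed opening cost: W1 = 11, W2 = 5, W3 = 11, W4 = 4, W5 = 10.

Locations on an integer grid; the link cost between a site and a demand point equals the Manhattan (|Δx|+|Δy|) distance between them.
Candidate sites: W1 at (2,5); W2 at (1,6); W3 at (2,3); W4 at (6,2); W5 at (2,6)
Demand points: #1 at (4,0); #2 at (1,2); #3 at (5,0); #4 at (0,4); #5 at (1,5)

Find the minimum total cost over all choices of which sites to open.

Open {W2, W4}: assign each demand point to its cheapest open site.
  #1→W4 4, #2→W2 4, #3→W4 3, #4→W2 3, #5→W2 1
  link cost 15, fixed 9 → total 24.
Compare {W3}: link cost 19 + fixed 11 = 30.
Compare {W1, W4}: link cost 15 + fixed 15 = 30.
Compare {W3, W4}: link cost 15 + fixed 15 = 30.
All other subsets cost ≥ 30. Minimum total cost: 24.

24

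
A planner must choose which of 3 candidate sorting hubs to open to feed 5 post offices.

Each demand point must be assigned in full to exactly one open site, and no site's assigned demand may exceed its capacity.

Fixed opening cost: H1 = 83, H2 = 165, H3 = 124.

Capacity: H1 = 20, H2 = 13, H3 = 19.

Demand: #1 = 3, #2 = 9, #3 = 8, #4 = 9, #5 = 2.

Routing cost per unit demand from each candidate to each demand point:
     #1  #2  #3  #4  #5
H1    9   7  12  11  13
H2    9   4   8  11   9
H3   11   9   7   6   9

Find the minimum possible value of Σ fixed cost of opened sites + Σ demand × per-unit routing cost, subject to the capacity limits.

425

Open {H1, H3}; cheapest assignment that respects the capacities:
  H1 (cap 20, load 12): #1, #2 — cost 3×9 + 9×7 = 90
  H3 (cap 19, load 19): #3, #4, #5 — cost 8×7 + 9×6 + 2×9 = 128
  Shipping 218, fixed 207 → total 425.
  Any other capacity-feasible assignment to {H1, H3} ships for at least 218.
Compare {H2, H3}: its best feasible assignment gives total 480.
Compare {H1, H2}: its best feasible assignment gives total 519.
Every other set of open sites that can feasibly serve all demand totals ≥ 480 even under its best assignment. Minimum: 425.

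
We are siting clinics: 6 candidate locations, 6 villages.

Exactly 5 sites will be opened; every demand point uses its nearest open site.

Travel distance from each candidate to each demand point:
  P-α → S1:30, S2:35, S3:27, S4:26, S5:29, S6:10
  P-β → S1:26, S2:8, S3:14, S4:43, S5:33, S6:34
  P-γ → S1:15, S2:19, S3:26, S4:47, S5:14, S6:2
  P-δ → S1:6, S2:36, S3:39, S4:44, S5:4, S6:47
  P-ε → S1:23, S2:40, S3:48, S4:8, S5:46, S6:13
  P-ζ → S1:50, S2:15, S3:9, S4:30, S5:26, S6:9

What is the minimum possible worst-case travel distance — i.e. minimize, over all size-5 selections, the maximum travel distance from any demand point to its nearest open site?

Open {P-α, P-β, P-δ, P-ε, P-ζ}.
  Farthest demand point is S3 at travel distance 9 (to P-ζ); all others are ≤ 9.
With {P-β, P-γ, P-δ, P-ε, P-ζ} the worst case is 9.
With {P-α, P-β, P-γ, P-δ, P-ε} the worst case is 14.
No size-5 selection achieves below 9.

9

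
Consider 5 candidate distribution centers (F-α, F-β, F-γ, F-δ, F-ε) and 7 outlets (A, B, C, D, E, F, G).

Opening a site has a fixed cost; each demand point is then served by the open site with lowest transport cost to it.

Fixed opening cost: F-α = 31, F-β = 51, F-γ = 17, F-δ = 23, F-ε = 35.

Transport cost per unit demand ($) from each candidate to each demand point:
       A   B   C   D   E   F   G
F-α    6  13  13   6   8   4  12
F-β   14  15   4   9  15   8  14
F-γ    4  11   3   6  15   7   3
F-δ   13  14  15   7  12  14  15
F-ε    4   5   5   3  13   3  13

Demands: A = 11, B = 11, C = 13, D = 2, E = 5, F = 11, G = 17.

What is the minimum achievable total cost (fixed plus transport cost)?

345

Open {F-γ, F-ε}: assign each demand point to its cheapest open site.
  A→F-γ 11×4=44, B→F-ε 11×5=55, C→F-γ 13×3=39, D→F-ε 2×3=6, E→F-ε 5×13=65, F→F-ε 11×3=33, G→F-γ 17×3=51
  transport cost 293, fixed 52 → total 345.
Compare {F-α, F-γ, F-ε}: transport cost 268 + fixed 83 = 351.
Compare {F-γ, F-δ, F-ε}: transport cost 288 + fixed 75 = 363.
Compare {F-α, F-γ, F-δ, F-ε}: transport cost 268 + fixed 106 = 374.
All other subsets cost ≥ 351. Minimum total cost: 345.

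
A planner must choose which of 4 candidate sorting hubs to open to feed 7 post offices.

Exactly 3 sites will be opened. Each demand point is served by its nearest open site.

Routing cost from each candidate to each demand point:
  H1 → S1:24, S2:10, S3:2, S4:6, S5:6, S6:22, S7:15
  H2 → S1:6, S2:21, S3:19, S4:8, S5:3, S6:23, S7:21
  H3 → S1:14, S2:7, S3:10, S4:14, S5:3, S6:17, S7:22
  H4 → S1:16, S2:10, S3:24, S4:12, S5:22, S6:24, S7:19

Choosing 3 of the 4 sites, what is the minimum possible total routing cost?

Open {H1, H2, H3}.
  S1→H2 6, S2→H3 7, S3→H1 2, S4→H1 6, S5→H2 3, S6→H3 17, S7→H1 15  ⇒ total 56.
Compare {H1, H2, H4}: total 64.
Compare {H1, H3, H4}: total 64.
No size-3 selection does better; minimum is 56.

56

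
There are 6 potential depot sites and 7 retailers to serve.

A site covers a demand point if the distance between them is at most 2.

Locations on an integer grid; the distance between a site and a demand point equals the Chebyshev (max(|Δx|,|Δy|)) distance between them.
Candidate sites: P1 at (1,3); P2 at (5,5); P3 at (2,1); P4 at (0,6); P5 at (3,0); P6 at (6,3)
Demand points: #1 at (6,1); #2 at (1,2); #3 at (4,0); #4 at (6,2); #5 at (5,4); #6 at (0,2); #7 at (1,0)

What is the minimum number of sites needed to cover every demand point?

2

Coverage sets (demand points within 2 of each site):
  P1: {#2, #6}
  P2: {#5}
  P3: {#2, #3, #6, #7}
  P4: {}
  P5: {#2, #3, #7}
  P6: {#1, #4, #5}
No single site covers all 7 demand points.
But {P3, P6} covers everything, so the minimum is 2.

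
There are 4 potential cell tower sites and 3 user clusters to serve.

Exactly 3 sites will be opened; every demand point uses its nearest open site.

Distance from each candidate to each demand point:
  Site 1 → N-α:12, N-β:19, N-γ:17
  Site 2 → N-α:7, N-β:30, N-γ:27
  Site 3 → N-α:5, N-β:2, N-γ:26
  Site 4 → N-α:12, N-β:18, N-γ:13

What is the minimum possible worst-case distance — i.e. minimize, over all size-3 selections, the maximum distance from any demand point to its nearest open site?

13

Open {Site 1, Site 3, Site 4}.
  Farthest demand point is N-γ at distance 13 (to Site 4); all others are ≤ 13.
With {Site 2, Site 3, Site 4} the worst case is 13.
With {Site 1, Site 2, Site 3} the worst case is 17.
No size-3 selection achieves below 13.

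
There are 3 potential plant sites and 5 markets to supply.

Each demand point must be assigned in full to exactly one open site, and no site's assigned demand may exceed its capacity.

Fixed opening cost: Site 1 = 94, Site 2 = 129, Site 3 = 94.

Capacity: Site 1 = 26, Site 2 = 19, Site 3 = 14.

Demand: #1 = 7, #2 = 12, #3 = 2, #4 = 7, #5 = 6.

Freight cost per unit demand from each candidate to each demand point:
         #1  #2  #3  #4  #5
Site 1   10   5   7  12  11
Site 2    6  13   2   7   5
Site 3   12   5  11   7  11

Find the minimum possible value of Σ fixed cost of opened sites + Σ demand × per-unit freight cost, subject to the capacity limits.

Open {Site 1, Site 2}; cheapest assignment that respects the capacities:
  Site 1 (cap 26, load 19): #1, #2 — cost 7×10 + 12×5 = 130
  Site 2 (cap 19, load 15): #3, #4, #5 — cost 2×2 + 7×7 + 6×5 = 83
  Shipping 213, fixed 223 → total 436.
  Any other capacity-feasible assignment to {Site 1, Site 2} ships for at least 213.
Compare {Site 1, Site 3}: its best feasible assignment gives total 447.
Compare {Site 1, Site 2, Site 3}: its best feasible assignment gives total 502.
Every other set of open sites that can feasibly serve all demand totals ≥ 447 even under its best assignment. Minimum: 436.

436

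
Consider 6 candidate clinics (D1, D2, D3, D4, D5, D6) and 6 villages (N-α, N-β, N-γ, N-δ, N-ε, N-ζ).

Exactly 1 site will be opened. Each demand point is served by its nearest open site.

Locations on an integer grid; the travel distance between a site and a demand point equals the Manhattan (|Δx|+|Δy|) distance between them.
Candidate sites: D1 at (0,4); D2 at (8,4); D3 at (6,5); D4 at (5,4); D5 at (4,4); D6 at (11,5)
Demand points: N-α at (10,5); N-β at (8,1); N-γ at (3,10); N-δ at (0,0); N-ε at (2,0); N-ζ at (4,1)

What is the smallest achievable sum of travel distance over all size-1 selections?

Open {D5}.
  N-α→D5 7, N-β→D5 7, N-γ→D5 7, N-δ→D5 8, N-ε→D5 6, N-ζ→D5 3  ⇒ total 38.
Compare {D4}: total 40.
Compare {D3}: total 44.
No size-1 selection does better; minimum is 38.

38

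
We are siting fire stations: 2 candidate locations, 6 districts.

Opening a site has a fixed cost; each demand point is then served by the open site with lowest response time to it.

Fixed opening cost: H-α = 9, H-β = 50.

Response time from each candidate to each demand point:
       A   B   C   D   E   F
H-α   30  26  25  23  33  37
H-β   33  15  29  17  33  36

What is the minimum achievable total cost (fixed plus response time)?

183

Open {H-α}: assign each demand point to its cheapest open site.
  A→H-α 30, B→H-α 26, C→H-α 25, D→H-α 23, E→H-α 33, F→H-α 37
  response time 174, fixed 9 → total 183.
Compare {H-β}: response time 163 + fixed 50 = 213.
Compare {H-α, H-β}: response time 156 + fixed 59 = 215.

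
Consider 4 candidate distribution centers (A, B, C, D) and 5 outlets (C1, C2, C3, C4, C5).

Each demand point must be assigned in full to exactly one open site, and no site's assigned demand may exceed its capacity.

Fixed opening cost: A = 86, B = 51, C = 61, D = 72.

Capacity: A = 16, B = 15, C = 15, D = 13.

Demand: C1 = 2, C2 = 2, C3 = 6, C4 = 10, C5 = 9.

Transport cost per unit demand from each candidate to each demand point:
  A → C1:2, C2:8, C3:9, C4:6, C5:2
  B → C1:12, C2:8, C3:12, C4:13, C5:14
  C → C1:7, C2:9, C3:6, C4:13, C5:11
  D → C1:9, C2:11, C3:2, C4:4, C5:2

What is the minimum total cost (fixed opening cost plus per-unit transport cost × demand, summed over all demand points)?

Open {A, D}; cheapest assignment that respects the capacities:
  A (cap 16, load 16): C3, C4 — cost 6×9 + 10×6 = 114
  D (cap 13, load 13): C1, C2, C5 — cost 2×9 + 2×11 + 9×2 = 58
  Shipping 172, fixed 158 → total 330.
  Any other capacity-feasible assignment to {A, D} ships for at least 172.
Compare {A, C, D}: its best feasible assignment gives total 333.
Compare {A, B, D}: its best feasible assignment gives total 355.
Every other set of open sites that can feasibly serve all demand totals ≥ 333 even under its best assignment. Minimum: 330.

330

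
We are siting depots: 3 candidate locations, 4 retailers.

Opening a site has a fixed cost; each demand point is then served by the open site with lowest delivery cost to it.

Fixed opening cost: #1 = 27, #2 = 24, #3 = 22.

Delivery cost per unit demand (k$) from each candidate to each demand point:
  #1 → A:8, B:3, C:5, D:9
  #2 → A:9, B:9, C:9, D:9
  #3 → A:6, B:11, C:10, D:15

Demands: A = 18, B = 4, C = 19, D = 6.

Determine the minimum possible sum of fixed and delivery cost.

318

Open {#1, #3}: assign each demand point to its cheapest open site.
  A→#3 18×6=108, B→#1 4×3=12, C→#1 19×5=95, D→#1 6×9=54
  delivery cost 269, fixed 49 → total 318.
Compare {#1}: delivery cost 305 + fixed 27 = 332.
Compare {#1, #2, #3}: delivery cost 269 + fixed 73 = 342.
Compare {#1, #2}: delivery cost 305 + fixed 51 = 356.
All other subsets cost ≥ 332. Minimum total cost: 318.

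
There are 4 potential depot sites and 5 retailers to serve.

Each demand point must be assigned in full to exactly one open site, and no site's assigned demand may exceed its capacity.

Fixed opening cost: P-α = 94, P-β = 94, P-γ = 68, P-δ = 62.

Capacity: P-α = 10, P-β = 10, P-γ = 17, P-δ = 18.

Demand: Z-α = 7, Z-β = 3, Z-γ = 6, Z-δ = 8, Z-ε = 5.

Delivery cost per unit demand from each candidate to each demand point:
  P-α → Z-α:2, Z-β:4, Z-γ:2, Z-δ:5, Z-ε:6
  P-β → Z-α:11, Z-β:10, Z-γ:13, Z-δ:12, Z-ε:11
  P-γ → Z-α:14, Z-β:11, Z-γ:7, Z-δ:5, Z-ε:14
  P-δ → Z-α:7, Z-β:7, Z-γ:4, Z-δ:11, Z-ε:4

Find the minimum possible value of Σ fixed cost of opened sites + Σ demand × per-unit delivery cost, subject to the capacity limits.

296

Open {P-γ, P-δ}; cheapest assignment that respects the capacities:
  P-γ (cap 17, load 11): Z-β, Z-δ — cost 3×11 + 8×5 = 73
  P-δ (cap 18, load 18): Z-α, Z-γ, Z-ε — cost 7×7 + 6×4 + 5×4 = 93
  Shipping 166, fixed 130 → total 296.
  Any other capacity-feasible assignment to {P-γ, P-δ} ships for at least 166.
Compare {P-α, P-γ, P-δ}: its best feasible assignment gives total 334.
Compare {P-β, P-γ, P-δ}: its best feasible assignment gives total 387.
Every other set of open sites that can feasibly serve all demand totals ≥ 334 even under its best assignment. Minimum: 296.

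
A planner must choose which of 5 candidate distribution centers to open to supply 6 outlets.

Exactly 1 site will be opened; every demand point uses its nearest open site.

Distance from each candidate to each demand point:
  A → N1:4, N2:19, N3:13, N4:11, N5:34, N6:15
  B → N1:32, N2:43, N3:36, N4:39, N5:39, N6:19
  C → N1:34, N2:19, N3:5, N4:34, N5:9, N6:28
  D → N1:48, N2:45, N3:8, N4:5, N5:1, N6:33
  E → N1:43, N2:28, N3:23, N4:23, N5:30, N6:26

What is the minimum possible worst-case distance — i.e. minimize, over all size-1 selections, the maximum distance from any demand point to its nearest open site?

Open {A}.
  Farthest demand point is N5 at distance 34 (to A); all others are ≤ 34.
With {C} the worst case is 34.
With {B} the worst case is 43.
No size-1 selection achieves below 34.

34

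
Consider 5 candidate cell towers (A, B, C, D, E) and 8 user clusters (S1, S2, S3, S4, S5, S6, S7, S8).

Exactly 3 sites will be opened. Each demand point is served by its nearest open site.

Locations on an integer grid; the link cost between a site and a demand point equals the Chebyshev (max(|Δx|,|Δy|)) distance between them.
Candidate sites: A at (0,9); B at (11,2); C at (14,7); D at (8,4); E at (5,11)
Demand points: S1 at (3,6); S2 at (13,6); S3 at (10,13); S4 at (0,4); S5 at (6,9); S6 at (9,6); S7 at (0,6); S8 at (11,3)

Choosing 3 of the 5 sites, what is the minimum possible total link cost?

27

Open {A, B, E}.
  S1→A 3, S2→B 4, S3→E 5, S4→A 5, S5→E 2, S6→B 4, S7→A 3, S8→B 1  ⇒ total 27.
Compare {A, C, D}: total 28.
Compare {A, C, E}: total 28.
No size-3 selection does better; minimum is 27.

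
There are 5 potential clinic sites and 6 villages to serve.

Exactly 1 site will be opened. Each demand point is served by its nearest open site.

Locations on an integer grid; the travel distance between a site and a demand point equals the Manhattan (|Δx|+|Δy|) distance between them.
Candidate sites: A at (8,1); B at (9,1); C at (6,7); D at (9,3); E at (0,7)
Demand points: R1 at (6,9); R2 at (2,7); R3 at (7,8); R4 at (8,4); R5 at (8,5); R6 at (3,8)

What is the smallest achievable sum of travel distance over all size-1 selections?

21

Open {C}.
  R1→C 2, R2→C 4, R3→C 2, R4→C 5, R5→C 4, R6→C 4  ⇒ total 21.
Compare {D}: total 43.
Compare {E}: total 43.
No size-1 selection does better; minimum is 21.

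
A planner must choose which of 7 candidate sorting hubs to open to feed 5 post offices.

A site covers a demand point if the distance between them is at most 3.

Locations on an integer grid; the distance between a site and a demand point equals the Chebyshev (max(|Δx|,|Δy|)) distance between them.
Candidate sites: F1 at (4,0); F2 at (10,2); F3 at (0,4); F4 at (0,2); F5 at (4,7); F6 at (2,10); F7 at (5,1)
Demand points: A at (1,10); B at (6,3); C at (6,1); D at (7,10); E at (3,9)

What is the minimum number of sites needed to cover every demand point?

2

Coverage sets (demand points within 3 of each site):
  F1: {B, C}
  F2: {}
  F3: {}
  F4: {}
  F5: {A, D, E}
  F6: {A, E}
  F7: {B, C}
No single site covers all 5 demand points.
But {F1, F5} covers everything, so the minimum is 2.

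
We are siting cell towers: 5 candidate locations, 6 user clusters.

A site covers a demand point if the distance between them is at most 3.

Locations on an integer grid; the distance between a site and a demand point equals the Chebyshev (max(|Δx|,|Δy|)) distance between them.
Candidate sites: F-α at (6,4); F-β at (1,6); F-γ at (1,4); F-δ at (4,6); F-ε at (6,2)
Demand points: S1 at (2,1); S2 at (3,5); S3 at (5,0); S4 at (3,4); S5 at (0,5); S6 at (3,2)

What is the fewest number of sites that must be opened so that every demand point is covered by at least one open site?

Coverage sets (demand points within 3 of each site):
  F-α: {S2, S4, S6}
  F-β: {S2, S4, S5}
  F-γ: {S1, S2, S4, S5, S6}
  F-δ: {S2, S4}
  F-ε: {S2, S3, S4, S6}
No single site covers all 6 demand points.
But {F-γ, F-ε} covers everything, so the minimum is 2.

2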